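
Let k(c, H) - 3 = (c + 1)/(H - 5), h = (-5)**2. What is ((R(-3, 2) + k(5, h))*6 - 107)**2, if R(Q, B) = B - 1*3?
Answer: 217156/25 ≈ 8686.2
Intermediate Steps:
h = 25
k(c, H) = 3 + (1 + c)/(-5 + H) (k(c, H) = 3 + (c + 1)/(H - 5) = 3 + (1 + c)/(-5 + H))
R(Q, B) = -3 + B (R(Q, B) = B - 3 = -3 + B)
((R(-3, 2) + k(5, h))*6 - 107)**2 = (((-3 + 2) + (-14 + 5 + 3*25)/(-5 + 25))*6 - 107)**2 = ((-1 + (-14 + 5 + 75)/20)*6 - 107)**2 = ((-1 + (1/20)*66)*6 - 107)**2 = ((-1 + 33/10)*6 - 107)**2 = ((23/10)*6 - 107)**2 = (69/5 - 107)**2 = (-466/5)**2 = 217156/25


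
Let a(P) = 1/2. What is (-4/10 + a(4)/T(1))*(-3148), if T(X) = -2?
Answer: 10231/5 ≈ 2046.2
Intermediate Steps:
a(P) = 1/2
(-4/10 + a(4)/T(1))*(-3148) = (-4/10 + (1/2)/(-2))*(-3148) = (-4*1/10 + (1/2)*(-1/2))*(-3148) = (-2/5 - 1/4)*(-3148) = -13/20*(-3148) = 10231/5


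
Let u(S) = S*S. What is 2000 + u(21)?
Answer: 2441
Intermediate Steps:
u(S) = S²
2000 + u(21) = 2000 + 21² = 2000 + 441 = 2441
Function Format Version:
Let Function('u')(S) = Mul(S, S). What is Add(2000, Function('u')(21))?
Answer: 2441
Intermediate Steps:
Function('u')(S) = Pow(S, 2)
Add(2000, Function('u')(21)) = Add(2000, Pow(21, 2)) = Add(2000, 441) = 2441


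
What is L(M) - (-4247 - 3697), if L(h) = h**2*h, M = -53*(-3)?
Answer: 4027623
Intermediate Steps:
M = 159
L(h) = h**3
L(M) - (-4247 - 3697) = 159**3 - (-4247 - 3697) = 4019679 - 1*(-7944) = 4019679 + 7944 = 4027623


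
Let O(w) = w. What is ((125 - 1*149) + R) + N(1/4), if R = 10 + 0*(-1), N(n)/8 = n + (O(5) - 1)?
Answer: 20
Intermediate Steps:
N(n) = 32 + 8*n (N(n) = 8*(n + (5 - 1)) = 8*(n + 4) = 8*(4 + n) = 32 + 8*n)
R = 10 (R = 10 + 0 = 10)
((125 - 1*149) + R) + N(1/4) = ((125 - 1*149) + 10) + (32 + 8/4) = ((125 - 149) + 10) + (32 + 8*(¼)) = (-24 + 10) + (32 + 2) = -14 + 34 = 20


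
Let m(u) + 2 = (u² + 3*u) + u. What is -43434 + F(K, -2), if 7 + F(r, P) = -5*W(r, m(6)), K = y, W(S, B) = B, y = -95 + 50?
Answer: -43731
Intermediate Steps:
m(u) = -2 + u² + 4*u (m(u) = -2 + ((u² + 3*u) + u) = -2 + (u² + 4*u) = -2 + u² + 4*u)
y = -45
K = -45
F(r, P) = -297 (F(r, P) = -7 - 5*(-2 + 6² + 4*6) = -7 - 5*(-2 + 36 + 24) = -7 - 5*58 = -7 - 290 = -297)
-43434 + F(K, -2) = -43434 - 297 = -43731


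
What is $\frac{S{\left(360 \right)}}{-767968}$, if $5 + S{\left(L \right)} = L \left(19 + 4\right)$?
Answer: $- \frac{8275}{767968} \approx -0.010775$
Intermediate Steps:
$S{\left(L \right)} = -5 + 23 L$ ($S{\left(L \right)} = -5 + L \left(19 + 4\right) = -5 + L 23 = -5 + 23 L$)
$\frac{S{\left(360 \right)}}{-767968} = \frac{-5 + 23 \cdot 360}{-767968} = \left(-5 + 8280\right) \left(- \frac{1}{767968}\right) = 8275 \left(- \frac{1}{767968}\right) = - \frac{8275}{767968}$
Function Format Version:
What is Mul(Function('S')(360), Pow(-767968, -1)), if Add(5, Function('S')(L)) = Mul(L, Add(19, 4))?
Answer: Rational(-8275, 767968) ≈ -0.010775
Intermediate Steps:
Function('S')(L) = Add(-5, Mul(23, L)) (Function('S')(L) = Add(-5, Mul(L, Add(19, 4))) = Add(-5, Mul(L, 23)) = Add(-5, Mul(23, L)))
Mul(Function('S')(360), Pow(-767968, -1)) = Mul(Add(-5, Mul(23, 360)), Pow(-767968, -1)) = Mul(Add(-5, 8280), Rational(-1, 767968)) = Mul(8275, Rational(-1, 767968)) = Rational(-8275, 767968)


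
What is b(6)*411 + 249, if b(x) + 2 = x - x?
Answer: -573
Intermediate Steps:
b(x) = -2 (b(x) = -2 + (x - x) = -2 + 0 = -2)
b(6)*411 + 249 = -2*411 + 249 = -822 + 249 = -573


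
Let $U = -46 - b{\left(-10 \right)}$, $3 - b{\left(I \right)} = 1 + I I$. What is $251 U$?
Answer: $13052$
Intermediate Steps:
$b{\left(I \right)} = 2 - I^{2}$ ($b{\left(I \right)} = 3 - \left(1 + I I\right) = 3 - \left(1 + I^{2}\right) = 2 - I^{2}$)
$U = 52$ ($U = -46 - \left(2 - \left(-10\right)^{2}\right) = -46 - \left(2 - 100\right) = -46 - -98 = -46 + 98 = 52$)
$251 U = 251 \cdot 52 = 13052$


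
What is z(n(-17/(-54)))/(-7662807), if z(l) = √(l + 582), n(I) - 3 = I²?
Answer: -√1706149/413791578 ≈ -3.1567e-6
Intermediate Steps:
n(I) = 3 + I²
z(l) = √(582 + l)
z(n(-17/(-54)))/(-7662807) = √(582 + (3 + (-17/(-54))²))/(-7662807) = √(582 + (3 + (-17*(-1/54))²))*(-1/7662807) = √(582 + (3 + (17/54)²))*(-1/7662807) = √(582 + (3 + 289/2916))*(-1/7662807) = √(582 + 9037/2916)*(-1/7662807) = √(1706149/2916)*(-1/7662807) = (√1706149/54)*(-1/7662807) = -√1706149/413791578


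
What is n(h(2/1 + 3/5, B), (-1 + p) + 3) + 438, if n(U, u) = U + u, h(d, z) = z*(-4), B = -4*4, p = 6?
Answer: 510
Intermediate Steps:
B = -16
h(d, z) = -4*z
n(h(2/1 + 3/5, B), (-1 + p) + 3) + 438 = (-4*(-16) + ((-1 + 6) + 3)) + 438 = (64 + (5 + 3)) + 438 = (64 + 8) + 438 = 72 + 438 = 510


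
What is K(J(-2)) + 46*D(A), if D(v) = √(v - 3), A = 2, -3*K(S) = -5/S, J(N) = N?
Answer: -⅚ + 46*I ≈ -0.83333 + 46.0*I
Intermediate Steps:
K(S) = 5/(3*S) (K(S) = -(-5)/(3*S) = 5/(3*S))
D(v) = √(-3 + v)
K(J(-2)) + 46*D(A) = (5/3)/(-2) + 46*√(-3 + 2) = (5/3)*(-½) + 46*√(-1) = -⅚ + 46*I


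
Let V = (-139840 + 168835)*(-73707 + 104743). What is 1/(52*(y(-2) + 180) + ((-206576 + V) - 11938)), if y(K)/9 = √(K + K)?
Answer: 149946611/134903916902457942 - 26*I/22483986150409657 ≈ 1.1115e-9 - 1.1564e-15*I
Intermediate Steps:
V = 899888820 (V = 28995*31036 = 899888820)
y(K) = 9*√2*√K (y(K) = 9*√(K + K) = 9*√(2*K) = 9*(√2*√K) = 9*√2*√K)
1/(52*(y(-2) + 180) + ((-206576 + V) - 11938)) = 1/(52*(9*√2*√(-2) + 180) + ((-206576 + 899888820) - 11938)) = 1/(52*(9*√2*(I*√2) + 180) + (899682244 - 11938)) = 1/(52*(18*I + 180) + 899670306) = 1/(52*(180 + 18*I) + 899670306) = 1/((9360 + 936*I) + 899670306) = 1/(899679666 + 936*I) = (899679666 - 936*I)/809423501414747652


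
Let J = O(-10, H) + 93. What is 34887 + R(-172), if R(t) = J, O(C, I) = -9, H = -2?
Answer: 34971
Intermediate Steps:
J = 84 (J = -9 + 93 = 84)
R(t) = 84
34887 + R(-172) = 34887 + 84 = 34971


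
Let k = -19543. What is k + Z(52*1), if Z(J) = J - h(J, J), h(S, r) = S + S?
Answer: -19595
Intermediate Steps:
h(S, r) = 2*S
Z(J) = -J (Z(J) = J - 2*J = -J)
k + Z(52*1) = -19543 - 52 = -19595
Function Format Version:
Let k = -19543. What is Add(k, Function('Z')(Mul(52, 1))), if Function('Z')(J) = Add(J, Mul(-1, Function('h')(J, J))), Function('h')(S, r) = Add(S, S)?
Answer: -19595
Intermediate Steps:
Function('h')(S, r) = Mul(2, S)
Function('Z')(J) = Mul(-1, J) (Function('Z')(J) = Add(J, Mul(-1, Mul(2, J))) = Add(J, Mul(-2, J)) = Mul(-1, J))
Add(k, Function('Z')(Mul(52, 1))) = Add(-19543, Mul(-1, Mul(52, 1))) = Add(-19543, Mul(-1, 52)) = Add(-19543, -52) = -19595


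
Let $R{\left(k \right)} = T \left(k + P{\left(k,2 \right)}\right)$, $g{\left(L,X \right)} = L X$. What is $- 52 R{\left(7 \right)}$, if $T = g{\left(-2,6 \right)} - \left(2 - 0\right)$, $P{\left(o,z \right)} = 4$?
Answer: $8008$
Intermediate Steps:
$T = -14$ ($T = \left(-2\right) 6 - \left(2 - 0\right) = -12 - \left(2 + 0\right) = -12 - 2 = -14$)
$R{\left(k \right)} = -56 - 14 k$ ($R{\left(k \right)} = - 14 \left(k + 4\right) = - 14 \left(4 + k\right) = -56 - 14 k$)
$- 52 R{\left(7 \right)} = - 52 \left(-56 - 98\right) = \left(-52\right) \left(-154\right) = 8008$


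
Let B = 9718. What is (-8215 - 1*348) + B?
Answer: 1155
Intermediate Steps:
(-8215 - 1*348) + B = (-8215 - 1*348) + 9718 = (-8215 - 348) + 9718 = -8563 + 9718 = 1155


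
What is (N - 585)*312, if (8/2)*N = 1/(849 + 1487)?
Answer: -213183321/1168 ≈ -1.8252e+5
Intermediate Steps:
N = 1/9344 (N = 1/(4*(849 + 1487)) = (¼)/2336 = (¼)*(1/2336) = 1/9344 ≈ 0.00010702)
(N - 585)*312 = (1/9344 - 585)*312 = -5466239/9344*312 = -213183321/1168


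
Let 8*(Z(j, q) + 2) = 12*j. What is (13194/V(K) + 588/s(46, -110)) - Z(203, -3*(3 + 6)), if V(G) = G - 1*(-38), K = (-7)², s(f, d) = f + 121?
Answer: -1426979/9686 ≈ -147.32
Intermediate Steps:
s(f, d) = 121 + f
Z(j, q) = -2 + 3*j/2 (Z(j, q) = -2 + (12*j)/8 = -2 + 3*j/2)
K = 49
V(G) = 38 + G (V(G) = G + 38 = 38 + G)
(13194/V(K) + 588/s(46, -110)) - Z(203, -3*(3 + 6)) = (13194/(38 + 49) + 588/(121 + 46)) - (-2 + (3/2)*203) = (13194/87 + 588/167) - (-2 + 609/2) = (13194*(1/87) + 588*(1/167)) - 1*605/2 = (4398/29 + 588/167) - 605/2 = 751518/4843 - 605/2 = -1426979/9686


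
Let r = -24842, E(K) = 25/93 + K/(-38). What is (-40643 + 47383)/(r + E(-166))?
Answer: -595479/2194381 ≈ -0.27137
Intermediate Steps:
E(K) = 25/93 - K/38 (E(K) = 25*(1/93) + K*(-1/38) = 25/93 - K/38)
(-40643 + 47383)/(r + E(-166)) = (-40643 + 47383)/(-24842 + (25/93 - 1/38*(-166))) = 6740/(-24842 + (25/93 + 83/19)) = 6740/(-24842 + 8194/1767) = 6740/(-43887620/1767) = 6740*(-1767/43887620) = -595479/2194381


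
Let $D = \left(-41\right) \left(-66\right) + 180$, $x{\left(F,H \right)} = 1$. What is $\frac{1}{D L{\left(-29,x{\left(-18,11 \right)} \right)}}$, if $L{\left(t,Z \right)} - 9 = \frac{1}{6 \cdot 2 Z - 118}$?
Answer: $\frac{53}{1375179} \approx 3.854 \cdot 10^{-5}$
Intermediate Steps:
$L{\left(t,Z \right)} = 9 + \frac{1}{-118 + 12 Z}$ ($L{\left(t,Z \right)} = 9 + \frac{1}{6 \cdot 2 Z - 118} = 9 + \frac{1}{12 Z - 118} = 9 + \frac{1}{-118 + 12 Z}$)
$D = 2886$ ($D = 2706 + 180 = 2886$)
$\frac{1}{D L{\left(-29,x{\left(-18,11 \right)} \right)}} = \frac{1}{2886 \frac{-1061 + 108 \cdot 1}{2 \left(-59 + 6 \cdot 1\right)}} = \frac{1}{2886 \frac{-1061 + 108}{2 \left(-59 + 6\right)}} = \frac{1}{2886 \cdot \frac{1}{2} \frac{1}{-53} \left(-953\right)} = \frac{1}{2886 \cdot \frac{1}{2} \left(- \frac{1}{53}\right) \left(-953\right)} = \frac{1}{2886 \cdot \frac{953}{106}} = \frac{1}{2886} \cdot \frac{106}{953} = \frac{53}{1375179}$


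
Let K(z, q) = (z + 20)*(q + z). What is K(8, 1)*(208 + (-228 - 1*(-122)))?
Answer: 25704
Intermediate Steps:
K(z, q) = (20 + z)*(q + z)
K(8, 1)*(208 + (-228 - 1*(-122))) = (8**2 + 20*1 + 20*8 + 1*8)*(208 + (-228 - 1*(-122))) = (64 + 20 + 160 + 8)*(208 + (-228 + 122)) = 252*(208 - 106) = 252*102 = 25704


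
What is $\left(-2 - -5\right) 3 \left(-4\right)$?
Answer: $-36$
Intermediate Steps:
$\left(-2 - -5\right) 3 \left(-4\right) = \left(-2 + 5\right) 3 \left(-4\right) = 3 \cdot 3 \left(-4\right) = 9 \left(-4\right) = -36$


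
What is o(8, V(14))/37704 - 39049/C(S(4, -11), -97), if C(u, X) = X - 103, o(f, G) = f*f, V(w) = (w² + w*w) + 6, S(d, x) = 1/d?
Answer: 184039537/942600 ≈ 195.25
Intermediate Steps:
V(w) = 6 + 2*w² (V(w) = (w² + w²) + 6 = 2*w² + 6 = 6 + 2*w²)
o(f, G) = f²
C(u, X) = -103 + X
o(8, V(14))/37704 - 39049/C(S(4, -11), -97) = 8²/37704 - 39049/(-103 - 97) = 64*(1/37704) - 39049/(-200) = 8/4713 - 39049*(-1/200) = 8/4713 + 39049/200 = 184039537/942600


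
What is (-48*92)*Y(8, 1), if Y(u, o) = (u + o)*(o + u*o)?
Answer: -357696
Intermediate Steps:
Y(u, o) = (o + u)*(o + o*u)
(-48*92)*Y(8, 1) = (-48*92)*(1*(1 + 8 + 8² + 1*8)) = -4416*(1 + 8 + 64 + 8) = -4416*81 = -357696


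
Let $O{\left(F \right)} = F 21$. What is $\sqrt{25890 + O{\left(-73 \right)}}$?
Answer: $\sqrt{24357} \approx 156.07$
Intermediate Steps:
$O{\left(F \right)} = 21 F$
$\sqrt{25890 + O{\left(-73 \right)}} = \sqrt{25890 + 21 \left(-73\right)} = \sqrt{25890 - 1533} = \sqrt{24357}$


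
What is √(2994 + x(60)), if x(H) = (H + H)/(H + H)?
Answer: √2995 ≈ 54.727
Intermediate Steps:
x(H) = 1 (x(H) = (2*H)/((2*H)) = (2*H)*(1/(2*H)) = 1)
√(2994 + x(60)) = √(2994 + 1) = √2995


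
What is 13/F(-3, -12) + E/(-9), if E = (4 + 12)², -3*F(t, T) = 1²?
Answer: -607/9 ≈ -67.444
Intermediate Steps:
F(t, T) = -⅓ (F(t, T) = -⅓*1² = -⅓*1 = -⅓)
E = 256 (E = 16² = 256)
13/F(-3, -12) + E/(-9) = 13/(-⅓) + 256/(-9) = 13*(-3) + 256*(-⅑) = -39 - 256/9 = -607/9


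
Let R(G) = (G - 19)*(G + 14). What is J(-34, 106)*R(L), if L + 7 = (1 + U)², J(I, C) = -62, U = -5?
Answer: 14260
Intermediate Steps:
L = 9 (L = -7 + (1 - 5)² = -7 + (-4)² = -7 + 16 = 9)
R(G) = (-19 + G)*(14 + G)
J(-34, 106)*R(L) = -62*(-266 + 9² - 5*9) = -62*(-266 + 81 - 45) = -62*(-230) = 14260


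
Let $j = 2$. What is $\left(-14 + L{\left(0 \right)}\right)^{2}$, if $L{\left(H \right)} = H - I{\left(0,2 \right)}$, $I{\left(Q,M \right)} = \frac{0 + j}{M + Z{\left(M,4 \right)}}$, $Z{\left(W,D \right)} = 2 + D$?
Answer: $\frac{3249}{16} \approx 203.06$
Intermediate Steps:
$I{\left(Q,M \right)} = \frac{2}{6 + M}$ ($I{\left(Q,M \right)} = \frac{0 + 2}{M + \left(2 + 4\right)} = \frac{2}{M + 6} = \frac{2}{6 + M}$)
$L{\left(H \right)} = - \frac{1}{4} + H$ ($L{\left(H \right)} = H - \frac{2}{6 + 2} = H - \frac{2}{8} = H - 2 \cdot \frac{1}{8} = H - \frac{1}{4} = - \frac{1}{4} + H$)
$\left(-14 + L{\left(0 \right)}\right)^{2} = \left(-14 + \left(- \frac{1}{4} + 0\right)\right)^{2} = \left(-14 - \frac{1}{4}\right)^{2} = \left(- \frac{57}{4}\right)^{2} = \frac{3249}{16}$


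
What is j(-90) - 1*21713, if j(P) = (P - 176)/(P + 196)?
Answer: -1150922/53 ≈ -21716.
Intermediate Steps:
j(P) = (-176 + P)/(196 + P)
j(-90) - 1*21713 = (-176 - 90)/(196 - 90) - 1*21713 = -266/106 - 21713 = (1/106)*(-266) - 21713 = -133/53 - 21713 = -1150922/53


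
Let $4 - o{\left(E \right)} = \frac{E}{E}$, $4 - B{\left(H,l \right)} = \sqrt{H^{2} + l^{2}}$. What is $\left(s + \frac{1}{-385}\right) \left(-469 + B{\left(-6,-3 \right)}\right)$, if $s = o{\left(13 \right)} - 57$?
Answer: $\frac{1933563}{77} + \frac{62373 \sqrt{5}}{385} \approx 25473.0$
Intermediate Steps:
$B{\left(H,l \right)} = 4 - \sqrt{H^{2} + l^{2}}$
$o{\left(E \right)} = 3$ ($o{\left(E \right)} = 4 - \frac{E}{E} = 4 - 1 = 3$)
$s = -54$ ($s = 3 - 57 = -54$)
$\left(s + \frac{1}{-385}\right) \left(-469 + B{\left(-6,-3 \right)}\right) = \left(-54 + \frac{1}{-385}\right) \left(-469 + \left(4 - \sqrt{\left(-6\right)^{2} + \left(-3\right)^{2}}\right)\right) = \left(-54 - \frac{1}{385}\right) \left(-469 + \left(4 - \sqrt{36 + 9}\right)\right) = - \frac{20791 \left(-469 + \left(4 - \sqrt{45}\right)\right)}{385} = - \frac{20791 \left(-469 + \left(4 - 3 \sqrt{5}\right)\right)}{385} = - \frac{20791 \left(-465 - 3 \sqrt{5}\right)}{385} = \frac{1933563}{77} + \frac{62373 \sqrt{5}}{385}$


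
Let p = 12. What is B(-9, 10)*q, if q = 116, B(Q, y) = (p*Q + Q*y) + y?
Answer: -21808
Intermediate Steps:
B(Q, y) = y + 12*Q + Q*y (B(Q, y) = (12*Q + Q*y) + y = y + 12*Q + Q*y)
B(-9, 10)*q = (10 + 12*(-9) - 9*10)*116 = (10 - 108 - 90)*116 = -188*116 = -21808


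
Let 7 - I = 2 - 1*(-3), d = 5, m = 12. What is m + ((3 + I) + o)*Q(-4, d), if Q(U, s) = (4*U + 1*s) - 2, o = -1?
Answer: -40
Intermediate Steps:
I = 2 (I = 7 - (2 - 1*(-3)) = 7 - (2 + 3) = 7 - 1*5 = 7 - 5 = 2)
Q(U, s) = -2 + s + 4*U (Q(U, s) = (4*U + s) - 2 = (s + 4*U) - 2 = -2 + s + 4*U)
m + ((3 + I) + o)*Q(-4, d) = 12 + ((3 + 2) - 1)*(-2 + 5 + 4*(-4)) = 12 + (5 - 1)*(-2 + 5 - 16) = 12 + 4*(-13) = 12 - 52 = -40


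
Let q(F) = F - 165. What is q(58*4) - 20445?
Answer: -20378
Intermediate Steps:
q(F) = -165 + F
q(58*4) - 20445 = (-165 + 58*4) - 20445 = (-165 + 232) - 20445 = 67 - 20445 = -20378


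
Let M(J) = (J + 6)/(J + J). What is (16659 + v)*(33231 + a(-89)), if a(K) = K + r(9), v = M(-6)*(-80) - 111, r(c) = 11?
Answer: 548615844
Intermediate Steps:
M(J) = (6 + J)/(2*J) (M(J) = (6 + J)/((2*J)) = (6 + J)*(1/(2*J)) = (6 + J)/(2*J))
v = -111 (v = ((½)*(6 - 6)/(-6))*(-80) - 111 = ((½)*(-⅙)*0)*(-80) - 111 = 0*(-80) - 111 = 0 - 111 = -111)
a(K) = 11 + K (a(K) = K + 11 = 11 + K)
(16659 + v)*(33231 + a(-89)) = (16659 - 111)*(33231 + (11 - 89)) = 16548*(33231 - 78) = 16548*33153 = 548615844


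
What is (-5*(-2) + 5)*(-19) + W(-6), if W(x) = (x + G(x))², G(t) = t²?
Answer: 615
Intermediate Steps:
W(x) = (x + x²)²
(-5*(-2) + 5)*(-19) + W(-6) = (-5*(-2) + 5)*(-19) + (-6)²*(1 - 6)² = (10 + 5)*(-19) + 36*(-5)² = 15*(-19) + 36*25 = -285 + 900 = 615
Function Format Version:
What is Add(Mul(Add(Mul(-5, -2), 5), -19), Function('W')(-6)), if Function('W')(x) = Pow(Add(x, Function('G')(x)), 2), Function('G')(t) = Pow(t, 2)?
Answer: 615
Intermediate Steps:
Function('W')(x) = Pow(Add(x, Pow(x, 2)), 2)
Add(Mul(Add(Mul(-5, -2), 5), -19), Function('W')(-6)) = Add(Mul(Add(Mul(-5, -2), 5), -19), Mul(Pow(-6, 2), Pow(Add(1, -6), 2))) = Add(Mul(Add(10, 5), -19), Mul(36, Pow(-5, 2))) = Add(Mul(15, -19), Mul(36, 25)) = Add(-285, 900) = 615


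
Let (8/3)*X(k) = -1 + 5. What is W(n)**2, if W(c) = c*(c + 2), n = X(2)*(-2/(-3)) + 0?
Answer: 9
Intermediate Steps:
X(k) = 3/2 (X(k) = 3*(-1 + 5)/8 = (3/8)*4 = 3/2)
n = 1 (n = 3*(-2/(-3))/2 + 0 = 3*(-2*(-1/3))/2 + 0 = (3/2)*(2/3) + 0 = 1 + 0 = 1)
W(c) = c*(2 + c)
W(n)**2 = (1*(2 + 1))**2 = (1*3)**2 = 3**2 = 9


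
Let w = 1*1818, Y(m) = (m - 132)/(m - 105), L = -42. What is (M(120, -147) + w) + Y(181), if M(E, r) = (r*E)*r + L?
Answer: 197209105/76 ≈ 2.5949e+6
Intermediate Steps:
Y(m) = (-132 + m)/(-105 + m)
w = 1818
M(E, r) = -42 + E*r² (M(E, r) = (r*E)*r - 42 = (E*r)*r - 42 = E*r² - 42 = -42 + E*r²)
(M(120, -147) + w) + Y(181) = ((-42 + 120*(-147)²) + 1818) + (-132 + 181)/(-105 + 181) = ((-42 + 120*21609) + 1818) + 49/76 = ((-42 + 2593080) + 1818) + (1/76)*49 = (2593038 + 1818) + 49/76 = 2594856 + 49/76 = 197209105/76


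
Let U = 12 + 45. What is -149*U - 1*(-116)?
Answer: -8377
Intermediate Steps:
U = 57
-149*U - 1*(-116) = -149*57 - 1*(-116) = -8493 + 116 = -8377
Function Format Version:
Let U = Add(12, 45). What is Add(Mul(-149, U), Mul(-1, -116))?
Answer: -8377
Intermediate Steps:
U = 57
Add(Mul(-149, U), Mul(-1, -116)) = Add(Mul(-149, 57), Mul(-1, -116)) = Add(-8493, 116) = -8377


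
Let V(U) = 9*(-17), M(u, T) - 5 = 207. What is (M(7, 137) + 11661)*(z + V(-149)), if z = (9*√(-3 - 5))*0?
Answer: -1816569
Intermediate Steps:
M(u, T) = 212 (M(u, T) = 5 + 207 = 212)
V(U) = -153
z = 0 (z = (9*√(-8))*0 = (9*(2*I*√2))*0 = (18*I*√2)*0 = 0)
(M(7, 137) + 11661)*(z + V(-149)) = (212 + 11661)*(0 - 153) = 11873*(-153) = -1816569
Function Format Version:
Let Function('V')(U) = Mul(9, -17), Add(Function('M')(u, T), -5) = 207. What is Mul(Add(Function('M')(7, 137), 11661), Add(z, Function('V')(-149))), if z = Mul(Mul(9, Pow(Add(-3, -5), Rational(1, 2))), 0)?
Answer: -1816569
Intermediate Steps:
Function('M')(u, T) = 212 (Function('M')(u, T) = Add(5, 207) = 212)
Function('V')(U) = -153
z = 0 (z = Mul(Mul(9, Pow(-8, Rational(1, 2))), 0) = Mul(Mul(9, Mul(2, I, Pow(2, Rational(1, 2)))), 0) = Mul(Mul(18, I, Pow(2, Rational(1, 2))), 0) = 0)
Mul(Add(Function('M')(7, 137), 11661), Add(z, Function('V')(-149))) = Mul(Add(212, 11661), Add(0, -153)) = Mul(11873, -153) = -1816569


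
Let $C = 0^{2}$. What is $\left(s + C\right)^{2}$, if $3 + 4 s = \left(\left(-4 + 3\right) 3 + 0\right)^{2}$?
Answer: $\frac{9}{4} \approx 2.25$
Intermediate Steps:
$C = 0$
$s = \frac{3}{2}$ ($s = - \frac{3}{4} + \frac{\left(\left(-4 + 3\right) 3 + 0\right)^{2}}{4} = - \frac{3}{4} + \frac{\left(\left(-1\right) 3 + 0\right)^{2}}{4} = - \frac{3}{4} + \frac{\left(-3 + 0\right)^{2}}{4} = - \frac{3}{4} + \frac{\left(-3\right)^{2}}{4} = - \frac{3}{4} + \frac{1}{4} \cdot 9 = - \frac{3}{4} + \frac{9}{4} = \frac{3}{2} \approx 1.5$)
$\left(s + C\right)^{2} = \left(\frac{3}{2} + 0\right)^{2} = \left(\frac{3}{2}\right)^{2} = \frac{9}{4}$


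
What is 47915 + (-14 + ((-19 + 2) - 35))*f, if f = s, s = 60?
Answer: 43955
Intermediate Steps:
f = 60
47915 + (-14 + ((-19 + 2) - 35))*f = 47915 + (-14 + ((-19 + 2) - 35))*60 = 47915 + (-14 + (-17 - 35))*60 = 47915 + (-14 - 52)*60 = 47915 - 66*60 = 47915 - 3960 = 43955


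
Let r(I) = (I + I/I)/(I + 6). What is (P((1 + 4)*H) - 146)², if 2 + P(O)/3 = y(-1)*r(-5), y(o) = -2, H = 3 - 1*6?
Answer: 16384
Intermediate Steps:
H = -3 (H = 3 - 6 = -3)
r(I) = (1 + I)/(6 + I) (r(I) = (I + 1)/(6 + I) = (1 + I)/(6 + I))
P(O) = 18 (P(O) = -6 + 3*(-2*(1 - 5)/(6 - 5)) = -6 + 3*(-2*(-4)/1) = -6 + 3*(-2*(-4)) = -6 + 3*8 = -6 + 24 = 18)
(P((1 + 4)*H) - 146)² = (18 - 146)² = (-128)² = 16384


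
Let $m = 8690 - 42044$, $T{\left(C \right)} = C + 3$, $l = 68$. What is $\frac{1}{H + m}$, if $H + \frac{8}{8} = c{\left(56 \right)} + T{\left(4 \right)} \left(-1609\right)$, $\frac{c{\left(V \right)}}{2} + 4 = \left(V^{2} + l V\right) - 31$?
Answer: $- \frac{1}{30800} \approx -3.2468 \cdot 10^{-5}$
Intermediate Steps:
$T{\left(C \right)} = 3 + C$
$c{\left(V \right)} = -70 + 2 V^{2} + 136 V$ ($c{\left(V \right)} = -8 + 2 \left(\left(V^{2} + 68 V\right) - 31\right) = -8 + 2 \left(-31 + V^{2} + 68 V\right) = -8 + \left(-62 + 2 V^{2} + 136 V\right) = -70 + 2 V^{2} + 136 V$)
$m = -33354$ ($m = 8690 - 42044 = -33354$)
$H = 2554$ ($H = -1 + \left(\left(-70 + 2 \cdot 56^{2} + 136 \cdot 56\right) + \left(3 + 4\right) \left(-1609\right)\right) = -1 + \left(\left(-70 + 2 \cdot 3136 + 7616\right) + 7 \left(-1609\right)\right) = -1 + \left(\left(-70 + 6272 + 7616\right) - 11263\right) = -1 + \left(13818 - 11263\right) = -1 + 2555 = 2554$)
$\frac{1}{H + m} = \frac{1}{2554 - 33354} = \frac{1}{-30800} = - \frac{1}{30800}$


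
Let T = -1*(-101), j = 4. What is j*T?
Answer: 404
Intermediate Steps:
T = 101
j*T = 4*101 = 404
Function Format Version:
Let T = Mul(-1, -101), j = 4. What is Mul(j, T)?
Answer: 404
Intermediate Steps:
T = 101
Mul(j, T) = Mul(4, 101) = 404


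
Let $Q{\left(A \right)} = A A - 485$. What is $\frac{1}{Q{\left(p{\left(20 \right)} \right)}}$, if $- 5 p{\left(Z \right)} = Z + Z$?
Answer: $- \frac{1}{421} \approx -0.0023753$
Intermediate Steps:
$p{\left(Z \right)} = - \frac{2 Z}{5}$ ($p{\left(Z \right)} = - \frac{Z + Z}{5} = - \frac{2 Z}{5}$)
$Q{\left(A \right)} = -485 + A^{2}$ ($Q{\left(A \right)} = A^{2} - 485 = -485 + A^{2}$)
$\frac{1}{Q{\left(p{\left(20 \right)} \right)}} = \frac{1}{-485 + \left(\left(- \frac{2}{5}\right) 20\right)^{2}} = \frac{1}{-485 + \left(-8\right)^{2}} = \frac{1}{-485 + 64} = \frac{1}{-421} = - \frac{1}{421}$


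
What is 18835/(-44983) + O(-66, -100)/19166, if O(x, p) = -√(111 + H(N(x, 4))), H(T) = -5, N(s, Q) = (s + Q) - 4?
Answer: -18835/44983 - √106/19166 ≈ -0.41925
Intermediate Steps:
N(s, Q) = -4 + Q + s (N(s, Q) = (Q + s) - 4 = -4 + Q + s)
O(x, p) = -√106 (O(x, p) = -√(111 - 5) = -√106)
18835/(-44983) + O(-66, -100)/19166 = 18835/(-44983) - √106/19166 = 18835*(-1/44983) - √106*(1/19166) = -18835/44983 - √106/19166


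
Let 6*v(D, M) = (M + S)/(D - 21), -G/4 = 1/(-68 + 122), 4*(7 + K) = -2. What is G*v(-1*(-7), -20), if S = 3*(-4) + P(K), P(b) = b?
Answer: -79/2268 ≈ -0.034832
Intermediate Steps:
K = -15/2 (K = -7 + (¼)*(-2) = -7 - ½ = -15/2 ≈ -7.5000)
G = -2/27 (G = -4/(-68 + 122) = -4/54 = -4*1/54 = -2/27 ≈ -0.074074)
S = -39/2 (S = 3*(-4) - 15/2 = -12 - 15/2 = -39/2 ≈ -19.500)
v(D, M) = (-39/2 + M)/(6*(-21 + D)) (v(D, M) = ((M - 39/2)/(D - 21))/6 = ((-39/2 + M)/(-21 + D))/6 = (-39/2 + M)/(6*(-21 + D)))
G*v(-1*(-7), -20) = -(-39 + 2*(-20))/(162*(-21 - 1*(-7))) = -(-39 - 40)/(162*(-21 + 7)) = -(-79)/(162*(-14)) = -(-1)*(-79)/(162*14) = -2/27*79/168 = -79/2268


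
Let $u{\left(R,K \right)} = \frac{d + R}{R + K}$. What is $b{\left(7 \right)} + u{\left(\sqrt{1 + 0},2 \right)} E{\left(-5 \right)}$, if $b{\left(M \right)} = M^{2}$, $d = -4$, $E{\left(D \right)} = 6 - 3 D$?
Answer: $28$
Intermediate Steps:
$u{\left(R,K \right)} = \frac{-4 + R}{K + R}$ ($u{\left(R,K \right)} = \frac{-4 + R}{R + K} = \frac{-4 + R}{K + R}$)
$b{\left(7 \right)} + u{\left(\sqrt{1 + 0},2 \right)} E{\left(-5 \right)} = 7^{2} + \frac{-4 + \sqrt{1 + 0}}{2 + \sqrt{1 + 0}} \left(6 - -15\right) = 49 + \frac{-4 + \sqrt{1}}{2 + \sqrt{1}} \left(6 + 15\right) = 49 + \frac{-4 + 1}{2 + 1} \cdot 21 = 49 + \frac{1}{3} \left(-3\right) 21 = 49 - 21 = 28$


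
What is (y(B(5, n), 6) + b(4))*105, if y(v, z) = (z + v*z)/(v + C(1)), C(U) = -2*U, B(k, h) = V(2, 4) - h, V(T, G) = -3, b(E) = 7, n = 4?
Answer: 1155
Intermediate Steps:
B(k, h) = -3 - h
y(v, z) = (z + v*z)/(-2 + v) (y(v, z) = (z + v*z)/(v - 2*1) = (z + v*z)/(v - 2) = (z + v*z)/(-2 + v))
(y(B(5, n), 6) + b(4))*105 = (6*(1 + (-3 - 1*4))/(-2 + (-3 - 1*4)) + 7)*105 = (6*(1 + (-3 - 4))/(-2 + (-3 - 4)) + 7)*105 = (6*(1 - 7)/(-2 - 7) + 7)*105 = (6*(-6)/(-9) + 7)*105 = (6*(-1/9)*(-6) + 7)*105 = (4 + 7)*105 = 11*105 = 1155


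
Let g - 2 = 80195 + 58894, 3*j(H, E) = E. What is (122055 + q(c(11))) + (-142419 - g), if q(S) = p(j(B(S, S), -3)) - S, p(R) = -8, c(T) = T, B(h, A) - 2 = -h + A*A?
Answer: -159474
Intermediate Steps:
B(h, A) = 2 + A**2 - h (B(h, A) = 2 + (-h + A*A) = 2 + (-h + A**2) = 2 + (A**2 - h) = 2 + A**2 - h)
j(H, E) = E/3
g = 139091 (g = 2 + (80195 + 58894) = 2 + 139089 = 139091)
q(S) = -8 - S
(122055 + q(c(11))) + (-142419 - g) = (122055 + (-8 - 1*11)) + (-142419 - 1*139091) = (122055 + (-8 - 11)) + (-142419 - 139091) = (122055 - 19) - 281510 = 122036 - 281510 = -159474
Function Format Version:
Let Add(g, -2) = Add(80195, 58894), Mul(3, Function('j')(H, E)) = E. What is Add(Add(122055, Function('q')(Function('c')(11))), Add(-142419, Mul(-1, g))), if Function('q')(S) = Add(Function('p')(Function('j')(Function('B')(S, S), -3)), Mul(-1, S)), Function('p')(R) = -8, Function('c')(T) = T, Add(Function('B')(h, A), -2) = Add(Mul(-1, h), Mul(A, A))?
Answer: -159474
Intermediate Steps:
Function('B')(h, A) = Add(2, Pow(A, 2), Mul(-1, h)) (Function('B')(h, A) = Add(2, Add(Mul(-1, h), Mul(A, A))) = Add(2, Add(Mul(-1, h), Pow(A, 2))) = Add(2, Add(Pow(A, 2), Mul(-1, h))) = Add(2, Pow(A, 2), Mul(-1, h)))
Function('j')(H, E) = Mul(Rational(1, 3), E)
g = 139091 (g = Add(2, Add(80195, 58894)) = Add(2, 139089) = 139091)
Function('q')(S) = Add(-8, Mul(-1, S))
Add(Add(122055, Function('q')(Function('c')(11))), Add(-142419, Mul(-1, g))) = Add(Add(122055, Add(-8, Mul(-1, 11))), Add(-142419, Mul(-1, 139091))) = Add(Add(122055, Add(-8, -11)), Add(-142419, -139091)) = Add(Add(122055, -19), -281510) = Add(122036, -281510) = -159474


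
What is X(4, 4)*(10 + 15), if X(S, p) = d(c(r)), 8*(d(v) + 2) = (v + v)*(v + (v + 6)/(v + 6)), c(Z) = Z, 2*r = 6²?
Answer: 4175/2 ≈ 2087.5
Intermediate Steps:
r = 18 (r = (½)*6² = (½)*36 = 18)
d(v) = -2 + v*(1 + v)/4 (d(v) = -2 + ((v + v)*(v + (v + 6)/(v + 6)))/8 = -2 + ((2*v)*(v + (6 + v)/(6 + v)))/8 = -2 + ((2*v)*(v + 1))/8 = -2 + ((2*v)*(1 + v))/8 = -2 + (2*v*(1 + v))/8 = -2 + v*(1 + v)/4)
X(S, p) = 167/2 (X(S, p) = -2 + (¼)*18 + (¼)*18² = -2 + 9/2 + (¼)*324 = -2 + 9/2 + 81 = 167/2)
X(4, 4)*(10 + 15) = 167*(10 + 15)/2 = (167/2)*25 = 4175/2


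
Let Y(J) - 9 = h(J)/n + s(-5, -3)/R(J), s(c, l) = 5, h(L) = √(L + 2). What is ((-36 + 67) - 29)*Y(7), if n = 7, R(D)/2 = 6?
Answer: 827/42 ≈ 19.690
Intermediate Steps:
h(L) = √(2 + L)
R(D) = 12 (R(D) = 2*6 = 12)
Y(J) = 113/12 + √(2 + J)/7 (Y(J) = 9 + (√(2 + J)/7 + 5/12) = 9 + (5/12 + √(2 + J)/7) = 113/12 + √(2 + J)/7)
((-36 + 67) - 29)*Y(7) = ((-36 + 67) - 29)*(113/12 + √(2 + 7)/7) = (31 - 29)*(113/12 + √9/7) = 2*(113/12 + (⅐)*3) = 2*(113/12 + 3/7) = 2*(827/84) = 827/42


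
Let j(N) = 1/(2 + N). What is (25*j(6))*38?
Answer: 475/4 ≈ 118.75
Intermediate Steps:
(25*j(6))*38 = (25/(2 + 6))*38 = (25/8)*38 = 475/4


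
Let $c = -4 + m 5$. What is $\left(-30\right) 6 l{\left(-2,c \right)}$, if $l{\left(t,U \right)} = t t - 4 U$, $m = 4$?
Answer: $10800$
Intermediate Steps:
$c = 16$ ($c = -4 + 4 \cdot 5 = -4 + 20 = 16$)
$l{\left(t,U \right)} = t^{2} - 4 U$
$\left(-30\right) 6 l{\left(-2,c \right)} = \left(-30\right) 6 \left(\left(-2\right)^{2} - 64\right) = - 180 \left(4 - 64\right) = \left(-180\right) \left(-60\right) = 10800$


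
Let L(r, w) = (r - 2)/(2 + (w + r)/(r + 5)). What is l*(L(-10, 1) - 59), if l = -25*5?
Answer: 147625/19 ≈ 7769.7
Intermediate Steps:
l = -125
L(r, w) = (-2 + r)/(2 + (r + w)/(5 + r))
l*(L(-10, 1) - 59) = -125*((-10 + (-10)² + 3*(-10))/(10 + 1 + 3*(-10)) - 59) = -125*((-10 + 100 - 30)/(10 + 1 - 30) - 59) = -125*(60/(-19) - 59) = -125*(-1/19*60 - 59) = -125*(-60/19 - 59) = -125*(-1181/19) = 147625/19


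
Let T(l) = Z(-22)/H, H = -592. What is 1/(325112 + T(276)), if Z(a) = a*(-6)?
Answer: 148/48116543 ≈ 3.0759e-6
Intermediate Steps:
Z(a) = -6*a
T(l) = -33/148 (T(l) = -6*(-22)/(-592) = 132*(-1/592) = -33/148)
1/(325112 + T(276)) = 1/(325112 - 33/148) = 1/(48116543/148) = 148/48116543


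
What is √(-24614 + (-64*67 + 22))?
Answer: 76*I*√5 ≈ 169.94*I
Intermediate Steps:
√(-24614 + (-64*67 + 22)) = √(-24614 + (-4288 + 22)) = √(-24614 - 4266) = √(-28880) = 76*I*√5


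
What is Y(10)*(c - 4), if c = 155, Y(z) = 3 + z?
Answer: 1963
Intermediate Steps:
Y(10)*(c - 4) = (3 + 10)*(155 - 4) = 13*151 = 1963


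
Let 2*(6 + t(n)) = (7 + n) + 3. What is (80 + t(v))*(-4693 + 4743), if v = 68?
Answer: 5650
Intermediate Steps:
t(n) = -1 + n/2 (t(n) = -6 + ((7 + n) + 3)/2 = -6 + (10 + n)/2 = -6 + (5 + n/2) = -1 + n/2)
(80 + t(v))*(-4693 + 4743) = (80 + (-1 + (½)*68))*(-4693 + 4743) = (80 + (-1 + 34))*50 = (80 + 33)*50 = 113*50 = 5650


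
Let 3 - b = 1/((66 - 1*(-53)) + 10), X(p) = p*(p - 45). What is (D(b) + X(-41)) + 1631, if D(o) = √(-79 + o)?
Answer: 5157 + I*√1264845/129 ≈ 5157.0 + 8.7182*I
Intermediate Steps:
X(p) = p*(-45 + p)
b = 386/129 (b = 3 - 1/((66 - 1*(-53)) + 10) = 3 - 1/((66 + 53) + 10) = 3 - 1/(119 + 10) = 3 - 1/129 = 386/129 ≈ 2.9922)
(D(b) + X(-41)) + 1631 = (√(-79 + 386/129) - 41*(-45 - 41)) + 1631 = (√(-9805/129) - 41*(-86)) + 1631 = (I*√1264845/129 + 3526) + 1631 = (3526 + I*√1264845/129) + 1631 = 5157 + I*√1264845/129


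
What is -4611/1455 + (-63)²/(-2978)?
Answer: -6502151/1444330 ≈ -4.5018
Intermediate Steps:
-4611/1455 + (-63)²/(-2978) = -4611*1/1455 + 3969*(-1/2978) = -1537/485 - 3969/2978 = -6502151/1444330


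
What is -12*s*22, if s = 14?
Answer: -3696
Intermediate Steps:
-12*s*22 = -12*14*22 = -168*22 = -3696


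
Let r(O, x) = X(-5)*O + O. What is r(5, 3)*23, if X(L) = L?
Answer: -460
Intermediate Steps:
r(O, x) = -4*O (r(O, x) = -5*O + O = -4*O)
r(5, 3)*23 = -4*5*23 = -20*23 = -460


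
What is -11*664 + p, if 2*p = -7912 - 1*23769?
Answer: -46289/2 ≈ -23145.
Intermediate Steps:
p = -31681/2 (p = (-7912 - 1*23769)/2 = (-7912 - 23769)/2 = (½)*(-31681) = -31681/2 ≈ -15841.)
-11*664 + p = -11*664 - 31681/2 = -7304 - 31681/2 = -46289/2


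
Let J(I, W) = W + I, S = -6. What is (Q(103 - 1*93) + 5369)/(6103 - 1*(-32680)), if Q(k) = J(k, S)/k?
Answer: 26847/193915 ≈ 0.13845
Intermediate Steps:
J(I, W) = I + W
Q(k) = (-6 + k)/k (Q(k) = (k - 6)/k = (-6 + k)/k)
(Q(103 - 1*93) + 5369)/(6103 - 1*(-32680)) = ((-6 + (103 - 1*93))/(103 - 1*93) + 5369)/(6103 - 1*(-32680)) = ((-6 + (103 - 93))/(103 - 93) + 5369)/(6103 + 32680) = ((-6 + 10)/10 + 5369)/38783 = ((1/10)*4 + 5369)*(1/38783) = (2/5 + 5369)*(1/38783) = (26847/5)*(1/38783) = 26847/193915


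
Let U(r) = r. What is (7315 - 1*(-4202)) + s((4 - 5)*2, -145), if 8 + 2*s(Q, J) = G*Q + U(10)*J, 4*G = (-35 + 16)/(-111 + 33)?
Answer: 3365837/312 ≈ 10788.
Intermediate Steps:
G = 19/312 (G = ((-35 + 16)/(-111 + 33))/4 = (-19/(-78))/4 = (-19*(-1/78))/4 = (¼)*(19/78) = 19/312 ≈ 0.060897)
s(Q, J) = -4 + 5*J + 19*Q/624 (s(Q, J) = -4 + (19*Q/312 + 10*J)/2 = -4 + (10*J + 19*Q/312)/2 = -4 + (5*J + 19*Q/624) = -4 + 5*J + 19*Q/624)
(7315 - 1*(-4202)) + s((4 - 5)*2, -145) = (7315 - 1*(-4202)) + (-4 + 5*(-145) + 19*((4 - 5)*2)/624) = (7315 + 4202) + (-4 - 725 + 19*(-1*2)/624) = 11517 + (-4 - 725 + (19/624)*(-2)) = 11517 + (-4 - 725 - 19/312) = 11517 - 227467/312 = 3365837/312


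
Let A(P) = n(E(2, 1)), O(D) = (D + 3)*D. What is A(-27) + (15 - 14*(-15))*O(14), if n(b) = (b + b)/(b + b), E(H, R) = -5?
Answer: 53551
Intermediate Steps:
O(D) = D*(3 + D) (O(D) = (3 + D)*D = D*(3 + D))
n(b) = 1 (n(b) = (2*b)/((2*b)) = (2*b)*(1/(2*b)) = 1)
A(P) = 1
A(-27) + (15 - 14*(-15))*O(14) = 1 + (15 - 14*(-15))*(14*(3 + 14)) = 1 + (15 + 210)*(14*17) = 1 + 225*238 = 1 + 53550 = 53551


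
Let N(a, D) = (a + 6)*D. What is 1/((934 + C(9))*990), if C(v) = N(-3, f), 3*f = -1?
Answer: 1/923670 ≈ 1.0826e-6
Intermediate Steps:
f = -1/3 (f = (1/3)*(-1) = -1/3 ≈ -0.33333)
N(a, D) = D*(6 + a) (N(a, D) = (6 + a)*D = D*(6 + a))
C(v) = -1 (C(v) = -(6 - 3)/3 = -1/3*3 = -1)
1/((934 + C(9))*990) = 1/((934 - 1)*990) = (1/990)/933 = (1/933)*(1/990) = 1/923670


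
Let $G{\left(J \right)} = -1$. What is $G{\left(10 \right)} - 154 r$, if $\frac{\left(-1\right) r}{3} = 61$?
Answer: $28181$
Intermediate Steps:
$r = -183$ ($r = \left(-3\right) 61 = -183$)
$G{\left(10 \right)} - 154 r = -1 - -28182 = -1 + 28182 = 28181$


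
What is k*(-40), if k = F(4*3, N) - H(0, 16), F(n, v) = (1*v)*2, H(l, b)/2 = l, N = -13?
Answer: 1040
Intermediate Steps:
H(l, b) = 2*l
F(n, v) = 2*v (F(n, v) = v*2 = 2*v)
k = -26 (k = 2*(-13) - 2*0 = -26 - 1*0 = -26 + 0 = -26)
k*(-40) = -26*(-40) = 1040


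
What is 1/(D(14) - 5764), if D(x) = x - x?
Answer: -1/5764 ≈ -0.00017349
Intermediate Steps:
D(x) = 0
1/(D(14) - 5764) = 1/(0 - 5764) = 1/(-5764) = -1/5764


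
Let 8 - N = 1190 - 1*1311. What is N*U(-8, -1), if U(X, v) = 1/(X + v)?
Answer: -43/3 ≈ -14.333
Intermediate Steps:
N = 129 (N = 8 - (1190 - 1*1311) = 8 - (1190 - 1311) = 8 - 1*(-121) = 8 + 121 = 129)
N*U(-8, -1) = 129/(-8 - 1) = 129/(-9) = 129*(-⅑) = -43/3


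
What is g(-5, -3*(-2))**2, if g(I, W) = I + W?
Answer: 1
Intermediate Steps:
g(-5, -3*(-2))**2 = (-5 - 3*(-2))**2 = (-5 + 6)**2 = 1**2 = 1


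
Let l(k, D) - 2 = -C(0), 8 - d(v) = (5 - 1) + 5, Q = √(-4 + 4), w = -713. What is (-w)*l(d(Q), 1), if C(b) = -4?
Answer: 4278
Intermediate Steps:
Q = 0 (Q = √0 = 0)
d(v) = -1 (d(v) = 8 - ((5 - 1) + 5) = 8 - (4 + 5) = 8 - 1*9 = 8 - 9 = -1)
l(k, D) = 6 (l(k, D) = 2 - 1*(-4) = 2 + 4 = 6)
(-w)*l(d(Q), 1) = -1*(-713)*6 = 713*6 = 4278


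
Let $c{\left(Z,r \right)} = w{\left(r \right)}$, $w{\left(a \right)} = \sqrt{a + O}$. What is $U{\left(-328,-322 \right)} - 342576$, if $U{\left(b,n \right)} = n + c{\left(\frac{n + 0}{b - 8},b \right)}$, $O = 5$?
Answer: $-342898 + i \sqrt{323} \approx -3.429 \cdot 10^{5} + 17.972 i$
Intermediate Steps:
$w{\left(a \right)} = \sqrt{5 + a}$ ($w{\left(a \right)} = \sqrt{a + 5} = \sqrt{5 + a}$)
$c{\left(Z,r \right)} = \sqrt{5 + r}$
$U{\left(b,n \right)} = n + \sqrt{5 + b}$
$U{\left(-328,-322 \right)} - 342576 = \left(-322 + \sqrt{5 - 328}\right) - 342576 = \left(-322 + \sqrt{-323}\right) - 342576 = \left(-322 + i \sqrt{323}\right) - 342576 = -342898 + i \sqrt{323}$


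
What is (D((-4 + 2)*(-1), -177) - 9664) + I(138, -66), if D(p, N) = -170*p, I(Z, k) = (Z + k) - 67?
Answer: -9999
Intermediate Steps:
I(Z, k) = -67 + Z + k
(D((-4 + 2)*(-1), -177) - 9664) + I(138, -66) = (-170*(-4 + 2)*(-1) - 9664) + (-67 + 138 - 66) = (-(-340)*(-1) - 9664) + 5 = (-170*2 - 9664) + 5 = (-340 - 9664) + 5 = -10004 + 5 = -9999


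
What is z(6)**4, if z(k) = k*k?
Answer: 1679616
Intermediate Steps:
z(k) = k**2
z(6)**4 = (6**2)**4 = 36**4 = 1679616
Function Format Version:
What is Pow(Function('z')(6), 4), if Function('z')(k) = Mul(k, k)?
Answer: 1679616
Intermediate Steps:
Function('z')(k) = Pow(k, 2)
Pow(Function('z')(6), 4) = Pow(Pow(6, 2), 4) = Pow(36, 4) = 1679616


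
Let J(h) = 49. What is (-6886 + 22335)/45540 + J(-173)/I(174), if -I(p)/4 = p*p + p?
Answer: 4474897/13206600 ≈ 0.33884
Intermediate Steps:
I(p) = -4*p - 4*p**2 (I(p) = -4*(p*p + p) = -4*(p**2 + p) = -4*(p + p**2) = -4*p - 4*p**2)
(-6886 + 22335)/45540 + J(-173)/I(174) = (-6886 + 22335)/45540 + 49/((-4*174*(1 + 174))) = 15449*(1/45540) + 49/((-4*174*175)) = 15449/45540 + 49/(-121800) = 15449/45540 + 49*(-1/121800) = 15449/45540 - 7/17400 = 4474897/13206600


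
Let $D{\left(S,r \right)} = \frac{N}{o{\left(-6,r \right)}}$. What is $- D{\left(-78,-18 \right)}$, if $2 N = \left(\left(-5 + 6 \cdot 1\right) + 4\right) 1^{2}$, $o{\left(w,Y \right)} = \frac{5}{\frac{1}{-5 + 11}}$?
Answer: $- \frac{1}{12} \approx -0.083333$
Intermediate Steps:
$o{\left(w,Y \right)} = 30$ ($o{\left(w,Y \right)} = \frac{5}{\frac{1}{6}} = 5 \frac{1}{\frac{1}{6}} = 5 \cdot 6 = 30$)
$N = \frac{5}{2}$ ($N = \frac{\left(\left(-5 + 6 \cdot 1\right) + 4\right) 1^{2}}{2} = \frac{\left(\left(-5 + 6\right) + 4\right) 1}{2} = \frac{\left(1 + 4\right) 1}{2} = \frac{5 \cdot 1}{2} = \frac{1}{2} \cdot 5 = \frac{5}{2} \approx 2.5$)
$D{\left(S,r \right)} = \frac{1}{12}$ ($D{\left(S,r \right)} = \frac{5}{2 \cdot 30} = \frac{5}{2} \cdot \frac{1}{30} = \frac{1}{12}$)
$- D{\left(-78,-18 \right)} = \left(-1\right) \frac{1}{12} = - \frac{1}{12}$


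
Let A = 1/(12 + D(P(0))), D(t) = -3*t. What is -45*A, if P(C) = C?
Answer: -15/4 ≈ -3.7500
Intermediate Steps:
A = 1/12 (A = 1/(12 - 3*0) = 1/(12 + 0) = 1/12 ≈ 0.083333)
-45*A = -45*1/12 = -15/4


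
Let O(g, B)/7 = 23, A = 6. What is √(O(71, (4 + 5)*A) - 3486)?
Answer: 5*I*√133 ≈ 57.663*I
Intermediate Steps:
O(g, B) = 161 (O(g, B) = 7*23 = 161)
√(O(71, (4 + 5)*A) - 3486) = √(161 - 3486) = √(-3325) = 5*I*√133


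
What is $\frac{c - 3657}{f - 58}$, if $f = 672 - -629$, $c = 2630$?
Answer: $- \frac{1027}{1243} \approx -0.82623$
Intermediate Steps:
$f = 1301$ ($f = 672 + 629 = 1301$)
$\frac{c - 3657}{f - 58} = \frac{2630 - 3657}{1301 - 58} = - \frac{1027}{1243}$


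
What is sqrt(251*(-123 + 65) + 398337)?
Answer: sqrt(383779) ≈ 619.50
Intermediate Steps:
sqrt(251*(-123 + 65) + 398337) = sqrt(251*(-58) + 398337) = sqrt(-14558 + 398337) = sqrt(383779)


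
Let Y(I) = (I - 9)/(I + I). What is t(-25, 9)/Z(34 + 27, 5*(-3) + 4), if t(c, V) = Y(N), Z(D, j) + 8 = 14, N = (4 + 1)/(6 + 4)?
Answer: -17/12 ≈ -1.4167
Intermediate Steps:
N = ½ (N = 5/10 = 5*(⅒) = ½ ≈ 0.50000)
Z(D, j) = 6 (Z(D, j) = -8 + 14 = 6)
Y(I) = (-9 + I)/(2*I) (Y(I) = (-9 + I)/((2*I)) = (-9 + I)*(1/(2*I)) = (-9 + I)/(2*I))
t(c, V) = -17/2 (t(c, V) = (-9 + ½)/(2*(½)) = (½)*2*(-17/2) = -17/2)
t(-25, 9)/Z(34 + 27, 5*(-3) + 4) = -17/2/6 = -17/2*⅙ = -17/12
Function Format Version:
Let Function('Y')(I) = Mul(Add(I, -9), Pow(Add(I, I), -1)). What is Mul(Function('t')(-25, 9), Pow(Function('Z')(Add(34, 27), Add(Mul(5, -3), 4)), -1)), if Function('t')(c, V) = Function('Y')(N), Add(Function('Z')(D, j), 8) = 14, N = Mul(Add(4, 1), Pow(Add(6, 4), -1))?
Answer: Rational(-17, 12) ≈ -1.4167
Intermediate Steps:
N = Rational(1, 2) (N = Mul(5, Pow(10, -1)) = Mul(5, Rational(1, 10)) = Rational(1, 2) ≈ 0.50000)
Function('Z')(D, j) = 6 (Function('Z')(D, j) = Add(-8, 14) = 6)
Function('Y')(I) = Mul(Rational(1, 2), Pow(I, -1), Add(-9, I)) (Function('Y')(I) = Mul(Add(-9, I), Pow(Mul(2, I), -1)) = Mul(Add(-9, I), Mul(Rational(1, 2), Pow(I, -1))) = Mul(Rational(1, 2), Pow(I, -1), Add(-9, I)))
Function('t')(c, V) = Rational(-17, 2) (Function('t')(c, V) = Mul(Rational(1, 2), Pow(Rational(1, 2), -1), Add(-9, Rational(1, 2))) = Mul(Rational(1, 2), 2, Rational(-17, 2)) = Rational(-17, 2))
Mul(Function('t')(-25, 9), Pow(Function('Z')(Add(34, 27), Add(Mul(5, -3), 4)), -1)) = Mul(Rational(-17, 2), Pow(6, -1)) = Mul(Rational(-17, 2), Rational(1, 6)) = Rational(-17, 12)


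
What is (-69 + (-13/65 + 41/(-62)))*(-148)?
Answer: 1602618/155 ≈ 10339.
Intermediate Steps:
(-69 + (-13/65 + 41/(-62)))*(-148) = (-69 + (-13*1/65 + 41*(-1/62)))*(-148) = (-69 + (-⅕ - 41/62))*(-148) = (-69 - 267/310)*(-148) = -21657/310*(-148) = 1602618/155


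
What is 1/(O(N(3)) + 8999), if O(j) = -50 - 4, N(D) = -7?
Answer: 1/8945 ≈ 0.00011179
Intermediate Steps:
O(j) = -54
1/(O(N(3)) + 8999) = 1/(-54 + 8999) = 1/8945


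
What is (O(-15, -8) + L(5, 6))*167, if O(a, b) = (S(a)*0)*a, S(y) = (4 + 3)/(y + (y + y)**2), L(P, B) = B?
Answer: 1002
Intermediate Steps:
S(y) = 7/(y + 4*y**2) (S(y) = 7/(y + (2*y)**2) = 7/(y + 4*y**2))
O(a, b) = 0 (O(a, b) = ((7/(a*(1 + 4*a)))*0)*a = 0*a = 0)
(O(-15, -8) + L(5, 6))*167 = (0 + 6)*167 = 6*167 = 1002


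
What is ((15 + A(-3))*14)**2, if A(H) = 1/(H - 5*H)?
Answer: 1605289/36 ≈ 44591.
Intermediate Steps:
A(H) = -1/(4*H) (A(H) = 1/(-4*H) = -1/(4*H))
((15 + A(-3))*14)**2 = ((15 - 1/4/(-3))*14)**2 = ((15 - 1/4*(-1/3))*14)**2 = ((15 + 1/12)*14)**2 = ((181/12)*14)**2 = (1267/6)**2 = 1605289/36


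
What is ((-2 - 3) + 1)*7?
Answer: -28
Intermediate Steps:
((-2 - 3) + 1)*7 = (-5 + 1)*7 = -4*7 = -28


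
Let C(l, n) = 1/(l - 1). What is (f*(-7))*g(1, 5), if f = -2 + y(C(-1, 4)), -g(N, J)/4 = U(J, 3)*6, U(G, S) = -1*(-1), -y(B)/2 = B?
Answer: -168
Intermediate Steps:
C(l, n) = 1/(-1 + l)
y(B) = -2*B
U(G, S) = 1
g(N, J) = -24 (g(N, J) = -4*6 = -24)
f = -1 (f = -2 - 2/(-1 - 1) = -2 - 2/(-2) = -2 - 2*(-½) = -2 + 1 = -1)
(f*(-7))*g(1, 5) = -1*(-7)*(-24) = 7*(-24) = -168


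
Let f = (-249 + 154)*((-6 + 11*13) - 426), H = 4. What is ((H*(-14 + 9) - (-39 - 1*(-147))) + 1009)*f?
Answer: 24187855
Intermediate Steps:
f = 27455 (f = -95*((-6 + 143) - 426) = -95*(137 - 426) = -95*(-289) = 27455)
((H*(-14 + 9) - (-39 - 1*(-147))) + 1009)*f = ((4*(-14 + 9) - (-39 - 1*(-147))) + 1009)*27455 = ((4*(-5) - (-39 + 147)) + 1009)*27455 = ((-20 - 1*108) + 1009)*27455 = ((-20 - 108) + 1009)*27455 = (-128 + 1009)*27455 = 881*27455 = 24187855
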